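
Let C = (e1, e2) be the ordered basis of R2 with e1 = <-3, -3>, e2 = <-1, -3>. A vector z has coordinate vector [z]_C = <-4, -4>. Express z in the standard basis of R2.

<16, 24>

The coordinates say z = -4e1 - 4e2; adding the scaled basis vectors gives <16, 24>.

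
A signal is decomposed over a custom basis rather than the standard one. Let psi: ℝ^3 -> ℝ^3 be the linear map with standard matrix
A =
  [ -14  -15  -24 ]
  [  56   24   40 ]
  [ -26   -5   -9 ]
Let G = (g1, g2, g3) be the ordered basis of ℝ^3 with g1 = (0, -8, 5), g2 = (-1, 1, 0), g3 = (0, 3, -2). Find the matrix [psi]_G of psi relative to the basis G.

[[-1, 3, 1], [0, 1, -3], [0, -3, 1]]

With P the matrix whose columns are g1, ..., g3, [psi]_G = P^(-1) A P.
Column by column: psi(g1) = A g1 = (0, 8, -5); its G-coordinates (-1, 0, 0) give column 1.
Continuing for each basis vector yields [psi]_G = [[-1, 3, 1], [0, 1, -3], [0, -3, 1]].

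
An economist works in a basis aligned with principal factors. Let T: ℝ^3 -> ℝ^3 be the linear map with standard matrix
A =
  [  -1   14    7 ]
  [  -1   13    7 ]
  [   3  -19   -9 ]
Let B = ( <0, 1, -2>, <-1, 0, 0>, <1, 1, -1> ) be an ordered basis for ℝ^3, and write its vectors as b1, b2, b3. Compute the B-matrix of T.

The j-th column of [T]_B is [T(bj)]_B.
T(b1) = A b1 = <0, -1, -1> = 2b1 - 3b2 - 3b3, so column 1 is <2, -3, -3>.
Repeating for b2, b3 and assembling the columns gives [[2, 2, 2], [-3, -2, -3], [-3, -1, 3]].

[[2, 2, 2], [-3, -2, -3], [-3, -1, 3]]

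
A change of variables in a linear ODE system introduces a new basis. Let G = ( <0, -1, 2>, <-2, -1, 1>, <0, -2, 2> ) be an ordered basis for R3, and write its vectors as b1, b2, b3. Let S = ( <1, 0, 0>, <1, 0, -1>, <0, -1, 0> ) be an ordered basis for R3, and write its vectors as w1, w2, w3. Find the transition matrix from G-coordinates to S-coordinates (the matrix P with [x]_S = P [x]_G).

[[2, -1, 2], [-2, -1, -2], [1, 1, 2]]

Column j of P is [bj]_S, since P maps G-coordinates to S-coordinates.
Expressing b1 in S: b1 = 2w1 - 2w2 + w3, so column 1 of P is <2, -2, 1>.
Doing the same for each bj gives P = [[2, -1, 2], [-2, -1, -2], [1, 1, 2]].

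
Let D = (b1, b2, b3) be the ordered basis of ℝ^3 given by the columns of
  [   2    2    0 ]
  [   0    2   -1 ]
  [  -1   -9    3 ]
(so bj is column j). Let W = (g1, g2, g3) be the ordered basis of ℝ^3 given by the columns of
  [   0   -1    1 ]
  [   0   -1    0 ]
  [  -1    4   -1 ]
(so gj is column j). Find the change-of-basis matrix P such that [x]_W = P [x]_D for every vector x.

Column j of P is [bj]_W, since P maps D-coordinates to W-coordinates.
Expressing b1 in W: b1 = -g1 + 0·g2 + 2g3, so column 1 of P is (-1, 0, 2).
Doing the same for each bj gives P = [[-1, 1, 0], [0, -2, 1], [2, 0, 1]].

[[-1, 1, 0], [0, -2, 1], [2, 0, 1]]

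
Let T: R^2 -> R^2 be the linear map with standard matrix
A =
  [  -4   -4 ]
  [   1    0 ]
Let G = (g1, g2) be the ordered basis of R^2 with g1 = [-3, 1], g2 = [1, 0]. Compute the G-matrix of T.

With P the matrix whose columns are g1, g2, [T]_G = P^(-1) A P.
Column by column: T(g1) = A g1 = [8, -3]; its G-coordinates [-3, -1] give column 1.
Continuing for each basis vector yields [T]_G = [[-3, 1], [-1, -1]].

[[-3, 1], [-1, -1]]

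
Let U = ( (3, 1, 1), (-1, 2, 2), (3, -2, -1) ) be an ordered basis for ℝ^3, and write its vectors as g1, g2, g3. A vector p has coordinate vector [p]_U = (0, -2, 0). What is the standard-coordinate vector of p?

(2, -4, -4)

By definition p = 0·g1 - 2g2 + 0·g3.
Summing componentwise gives (2, -4, -4).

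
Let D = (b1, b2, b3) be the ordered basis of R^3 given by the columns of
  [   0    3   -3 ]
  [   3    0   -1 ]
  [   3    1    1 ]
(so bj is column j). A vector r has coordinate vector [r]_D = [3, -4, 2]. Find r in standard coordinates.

r = M [r]_D, where M has columns b1, ..., b3.
Carrying out the matrix-vector product, r = [-18, 7, 7].

[-18, 7, 7]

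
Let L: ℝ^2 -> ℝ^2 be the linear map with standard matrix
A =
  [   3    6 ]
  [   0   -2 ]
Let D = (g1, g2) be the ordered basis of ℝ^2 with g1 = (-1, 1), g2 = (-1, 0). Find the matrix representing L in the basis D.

[[-2, 0], [-1, 3]]

With P the matrix whose columns are g1, g2, [L]_D = P^(-1) A P.
Column by column: L(g1) = A g1 = (3, -2); its D-coordinates (-2, -1) give column 1.
Continuing for each basis vector yields [L]_D = [[-2, 0], [-1, 3]].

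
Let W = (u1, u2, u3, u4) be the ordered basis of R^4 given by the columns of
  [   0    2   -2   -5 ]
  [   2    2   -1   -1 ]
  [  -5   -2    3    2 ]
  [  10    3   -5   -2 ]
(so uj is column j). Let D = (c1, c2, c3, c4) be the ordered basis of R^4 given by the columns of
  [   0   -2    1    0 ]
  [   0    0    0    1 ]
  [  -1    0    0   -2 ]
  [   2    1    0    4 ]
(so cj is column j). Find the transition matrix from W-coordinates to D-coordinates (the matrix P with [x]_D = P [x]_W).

[[1, -2, -1, 0], [0, -1, 1, 2], [0, 0, 0, -1], [2, 2, -1, -1]]

Let M have columns uj and N have columns cj. Then for every x, N [x]_D = x = M [x]_W, so P = N^(-1) M.
Since det N = -1, N^(-1) has integer entries; multiplying gives P = [[1, -2, -1, 0], [0, -1, 1, 2], [0, 0, 0, -1], [2, 2, -1, -1]].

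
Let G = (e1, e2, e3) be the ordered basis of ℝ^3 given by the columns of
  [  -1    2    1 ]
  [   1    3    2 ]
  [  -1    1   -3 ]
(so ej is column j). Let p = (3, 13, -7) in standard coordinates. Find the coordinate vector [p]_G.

(3, 2, 2)

Write p = c_1 e1 + ... + c_3 e3 and solve for the c_i.
Row-reducing the augmented matrix [M | p] gives c = (3, 2, 2).
Check: 3e1 + 2e2 + 2e3 = (3, 13, -7).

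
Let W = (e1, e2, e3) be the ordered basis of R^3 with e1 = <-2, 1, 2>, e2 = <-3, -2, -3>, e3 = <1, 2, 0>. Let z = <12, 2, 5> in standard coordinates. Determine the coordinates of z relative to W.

<-2, -3, -1>

[z]_W is the unique c with M c = z, where M has columns e1, ..., e3.
Gaussian elimination on [M | z] yields c = (-2, -3, -1).
Check: -2e1 - 3e2 - e3 = <12, 2, 5>.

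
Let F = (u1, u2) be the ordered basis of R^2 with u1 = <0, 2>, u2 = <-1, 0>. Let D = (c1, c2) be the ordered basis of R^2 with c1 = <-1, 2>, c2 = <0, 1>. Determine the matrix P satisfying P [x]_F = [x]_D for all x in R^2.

Take x = uj: its F-coordinates are the j-th standard unit vector, so P e_j — column j of P — equals [uj]_D.
u1 = 0·c1 + 2c2, giving column 1 = <0, 2>; repeating for each j gives P = [[0, 1], [2, -2]].

[[0, 1], [2, -2]]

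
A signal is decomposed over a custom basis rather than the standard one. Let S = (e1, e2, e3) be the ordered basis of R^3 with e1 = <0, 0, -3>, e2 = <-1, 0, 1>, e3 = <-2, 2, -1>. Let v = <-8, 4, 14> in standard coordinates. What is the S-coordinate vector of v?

<-4, 4, 2>

[v]_S is the unique c with M c = v, where M has columns e1, ..., e3.
Row-reducing the augmented matrix [M | v] gives c = (-4, 4, 2).
Check: -4e1 + 4e2 + 2e3 = <-8, 4, 14>.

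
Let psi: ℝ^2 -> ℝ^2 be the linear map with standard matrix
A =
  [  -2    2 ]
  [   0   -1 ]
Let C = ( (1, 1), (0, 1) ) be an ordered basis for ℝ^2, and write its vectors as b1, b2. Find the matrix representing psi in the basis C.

With P the matrix whose columns are b1, b2, [psi]_C = P^(-1) A P.
Column by column: psi(b1) = A b1 = (0, -1); its C-coordinates (0, -1) give column 1.
Continuing for each basis vector yields [psi]_C = [[0, 2], [-1, -3]].

[[0, 2], [-1, -3]]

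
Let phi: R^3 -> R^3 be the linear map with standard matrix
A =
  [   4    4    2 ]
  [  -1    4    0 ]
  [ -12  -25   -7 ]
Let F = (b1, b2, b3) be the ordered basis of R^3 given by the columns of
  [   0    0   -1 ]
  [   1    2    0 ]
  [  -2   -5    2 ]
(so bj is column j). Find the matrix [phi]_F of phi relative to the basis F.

[[-2, 2, 1], [3, 3, 0], [0, 2, 0]]

With P the matrix whose columns are b1, ..., b3, [phi]_F = P^(-1) A P.
Column by column: phi(b1) = A b1 = <0, 4, -11>; its F-coordinates <-2, 3, 0> give column 1.
Continuing for each basis vector yields [phi]_F = [[-2, 2, 1], [3, 3, 0], [0, 2, 0]].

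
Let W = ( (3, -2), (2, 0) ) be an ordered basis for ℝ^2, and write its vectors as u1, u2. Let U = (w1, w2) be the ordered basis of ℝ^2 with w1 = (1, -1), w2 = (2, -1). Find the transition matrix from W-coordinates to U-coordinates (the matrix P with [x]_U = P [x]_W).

[[1, -2], [1, 2]]

Take x = uj: its W-coordinates are the j-th standard unit vector, so P e_j — column j of P — equals [uj]_U.
u1 = w1 + w2, giving column 1 = (1, 1); repeating for each j gives P = [[1, -2], [1, 2]].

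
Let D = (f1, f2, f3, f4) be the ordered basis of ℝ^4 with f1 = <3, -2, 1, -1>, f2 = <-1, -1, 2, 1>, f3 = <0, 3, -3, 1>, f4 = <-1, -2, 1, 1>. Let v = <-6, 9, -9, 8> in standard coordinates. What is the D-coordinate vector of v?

<-1, 1, 4, 2>

We seek scalars with c_1 f1 + ... + c_4 f4 = v; equivalently solve M c = v where the columns of M are f1, ..., f4.
Gaussian elimination on [M | v] yields c = (-1, 1, 4, 2).
Check: -f1 + f2 + 4f3 + 2f4 = <-6, 9, -9, 8>.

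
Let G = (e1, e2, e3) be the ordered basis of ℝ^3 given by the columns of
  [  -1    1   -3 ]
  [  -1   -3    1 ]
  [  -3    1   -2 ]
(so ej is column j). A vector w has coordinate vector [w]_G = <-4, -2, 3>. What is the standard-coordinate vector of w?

<-7, 13, 4>

w = M [w]_G, where M has columns e1, ..., e3.
Carrying out the matrix-vector product, w = <-7, 13, 4>.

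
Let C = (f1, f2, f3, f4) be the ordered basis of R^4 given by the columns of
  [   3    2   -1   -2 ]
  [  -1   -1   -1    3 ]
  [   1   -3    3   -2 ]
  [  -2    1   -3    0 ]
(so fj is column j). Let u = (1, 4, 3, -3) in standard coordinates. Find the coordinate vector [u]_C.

We seek scalars with c_1 f1 + ... + c_4 f4 = u; equivalently solve M c = u where the columns of M are f1, ..., f4.
Row-reducing the augmented matrix [M | u] gives c = (2, -2, -1, 1).
Check: 2f1 - 2f2 - f3 + f4 = (1, 4, 3, -3).

(2, -2, -1, 1)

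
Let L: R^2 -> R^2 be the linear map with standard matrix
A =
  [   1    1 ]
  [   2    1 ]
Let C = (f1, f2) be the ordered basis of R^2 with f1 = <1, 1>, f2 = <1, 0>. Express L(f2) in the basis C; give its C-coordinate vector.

Compute L(f2) = A f2 = <1, 2> in standard coordinates.
Then write this in C-coordinates: solve for y in y_1 f1 + y_2 f2 = <1, 2>.
This gives y = <2, -1>, which is column 2 of [L]_C.

<2, -1>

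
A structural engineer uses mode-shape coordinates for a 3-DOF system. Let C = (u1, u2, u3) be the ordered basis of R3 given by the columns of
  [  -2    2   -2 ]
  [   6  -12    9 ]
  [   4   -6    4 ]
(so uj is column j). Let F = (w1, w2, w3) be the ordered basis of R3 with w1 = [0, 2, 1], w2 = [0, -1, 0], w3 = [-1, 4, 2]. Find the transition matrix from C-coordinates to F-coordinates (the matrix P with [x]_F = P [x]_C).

[[0, -2, 0], [2, 0, -1], [2, -2, 2]]

Let M have columns uj and N have columns wj. Then for every x, N [x]_F = x = M [x]_C, so P = N^(-1) M.
Since det N = -1, N^(-1) has integer entries; multiplying gives P = [[0, -2, 0], [2, 0, -1], [2, -2, 2]].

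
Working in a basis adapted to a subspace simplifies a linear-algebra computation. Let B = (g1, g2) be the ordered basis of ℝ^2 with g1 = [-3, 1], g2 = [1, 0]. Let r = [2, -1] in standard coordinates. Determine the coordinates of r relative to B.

[-1, -1]

Write r = c_1 g1 + c_2 g2 and solve for the c_i.
System: -3c_1 + c_2 = 2, c_1 + 0c_2 = -1; solving gives c_1 = -1, c_2 = -1.
Check: -g1 - g2 = [2, -1].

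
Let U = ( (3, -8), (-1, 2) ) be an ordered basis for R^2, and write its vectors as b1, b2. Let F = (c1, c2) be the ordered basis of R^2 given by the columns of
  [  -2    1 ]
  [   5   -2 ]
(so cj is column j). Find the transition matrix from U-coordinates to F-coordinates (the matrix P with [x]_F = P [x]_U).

Let M have columns bj and N have columns cj. Then for every x, N [x]_F = x = M [x]_U, so P = N^(-1) M.
Since det N = -1, N^(-1) has integer entries; multiplying gives P = [[-2, 0], [-1, -1]].

[[-2, 0], [-1, -1]]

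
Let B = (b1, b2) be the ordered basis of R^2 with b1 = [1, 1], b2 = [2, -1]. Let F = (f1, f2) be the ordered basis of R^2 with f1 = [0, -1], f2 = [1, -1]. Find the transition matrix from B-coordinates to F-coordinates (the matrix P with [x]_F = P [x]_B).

Column j of P is [bj]_F, since P maps B-coordinates to F-coordinates.
Expressing b1 in F: b1 = -2f1 + f2, so column 1 of P is [-2, 1].
Doing the same for each bj gives P = [[-2, -1], [1, 2]].

[[-2, -1], [1, 2]]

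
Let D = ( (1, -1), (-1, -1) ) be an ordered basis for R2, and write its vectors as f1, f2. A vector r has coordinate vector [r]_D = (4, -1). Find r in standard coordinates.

(5, -3)

r = M [r]_D, where M has columns f1, f2.
Carrying out the matrix-vector product, r = (5, -3).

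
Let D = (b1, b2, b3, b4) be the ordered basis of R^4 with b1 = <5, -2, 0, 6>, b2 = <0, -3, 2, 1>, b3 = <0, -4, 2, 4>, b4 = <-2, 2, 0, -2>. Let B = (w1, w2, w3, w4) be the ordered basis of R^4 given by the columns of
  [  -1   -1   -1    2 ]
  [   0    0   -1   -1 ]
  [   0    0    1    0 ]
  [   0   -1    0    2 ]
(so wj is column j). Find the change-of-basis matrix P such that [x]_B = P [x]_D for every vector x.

Take x = bj: its D-coordinates are the j-th standard unit vector, so P e_j — column j of P — equals [bj]_B.
b1 = w1 - 2w2 + 0·w3 + 2w4, giving column 1 = <1, -2, 0, 2>; repeating for each j gives P = [[1, -1, 2, 0], [-2, 1, 0, -2], [0, 2, 2, 0], [2, 1, 2, -2]].

[[1, -1, 2, 0], [-2, 1, 0, -2], [0, 2, 2, 0], [2, 1, 2, -2]]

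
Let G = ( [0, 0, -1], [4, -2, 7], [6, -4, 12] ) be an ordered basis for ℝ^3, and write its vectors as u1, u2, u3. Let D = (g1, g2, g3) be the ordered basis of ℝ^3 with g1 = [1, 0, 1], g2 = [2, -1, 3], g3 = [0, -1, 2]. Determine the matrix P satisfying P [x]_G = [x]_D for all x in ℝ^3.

Take x = uj: its G-coordinates are the j-th standard unit vector, so P e_j — column j of P — equals [uj]_D.
u1 = -2g1 + g2 - g3, giving column 1 = [-2, 1, -1]; repeating for each j gives P = [[-2, 2, 2], [1, 1, 2], [-1, 1, 2]].

[[-2, 2, 2], [1, 1, 2], [-1, 1, 2]]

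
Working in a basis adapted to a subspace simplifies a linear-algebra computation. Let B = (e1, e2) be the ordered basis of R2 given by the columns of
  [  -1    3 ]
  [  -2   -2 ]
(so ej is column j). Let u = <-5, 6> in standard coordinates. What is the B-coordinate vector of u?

<-1, -2>

[u]_B is the unique c with M c = u, where M has columns e1, e2.
System: -c_1 + 3c_2 = -5, -2c_1 - 2c_2 = 6; solving gives c_1 = -1, c_2 = -2.
Check: -e1 - 2e2 = <-5, 6>.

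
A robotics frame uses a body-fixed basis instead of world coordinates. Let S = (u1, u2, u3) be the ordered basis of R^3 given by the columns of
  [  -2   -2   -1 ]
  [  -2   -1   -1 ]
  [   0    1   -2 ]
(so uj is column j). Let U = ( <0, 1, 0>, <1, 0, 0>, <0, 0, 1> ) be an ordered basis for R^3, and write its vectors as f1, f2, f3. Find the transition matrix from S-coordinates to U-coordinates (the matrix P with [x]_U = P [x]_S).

Take x = uj: its S-coordinates are the j-th standard unit vector, so P e_j — column j of P — equals [uj]_U.
u1 = -2f1 - 2f2 + 0·f3, giving column 1 = <-2, -2, 0>; repeating for each j gives P = [[-2, -1, -1], [-2, -2, -1], [0, 1, -2]].

[[-2, -1, -1], [-2, -2, -1], [0, 1, -2]]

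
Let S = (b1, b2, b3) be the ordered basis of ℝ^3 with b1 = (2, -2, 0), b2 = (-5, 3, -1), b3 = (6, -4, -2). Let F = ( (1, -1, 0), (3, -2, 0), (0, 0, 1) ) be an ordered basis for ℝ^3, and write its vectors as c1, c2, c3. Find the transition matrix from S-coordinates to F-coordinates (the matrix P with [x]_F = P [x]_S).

Let M have columns bj and N have columns cj. Then for every x, N [x]_F = x = M [x]_S, so P = N^(-1) M.
Since det N = 1, N^(-1) has integer entries; multiplying gives P = [[2, 1, 0], [0, -2, 2], [0, -1, -2]].

[[2, 1, 0], [0, -2, 2], [0, -1, -2]]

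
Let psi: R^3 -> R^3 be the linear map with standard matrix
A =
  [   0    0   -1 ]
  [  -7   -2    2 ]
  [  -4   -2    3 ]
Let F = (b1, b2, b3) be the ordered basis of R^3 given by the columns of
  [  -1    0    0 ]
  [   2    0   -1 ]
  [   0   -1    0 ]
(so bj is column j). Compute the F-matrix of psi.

[[0, -1, 0], [0, 3, -2], [-3, 0, -2]]

Let P have columns b1, ..., b3. Then [psi]_F = P^(-1) A P.
Here det P = 1, so P^(-1) is integer; computing A P first and then P^(-1)(A P) gives [[0, -1, 0], [0, 3, -2], [-3, 0, -2]].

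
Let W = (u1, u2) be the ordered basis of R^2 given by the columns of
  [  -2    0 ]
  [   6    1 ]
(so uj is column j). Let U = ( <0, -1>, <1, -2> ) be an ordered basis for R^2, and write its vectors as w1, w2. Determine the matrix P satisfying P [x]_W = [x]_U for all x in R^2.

Take x = uj: its W-coordinates are the j-th standard unit vector, so P e_j — column j of P — equals [uj]_U.
u1 = -2w1 - 2w2, giving column 1 = <-2, -2>; repeating for each j gives P = [[-2, -1], [-2, 0]].

[[-2, -1], [-2, 0]]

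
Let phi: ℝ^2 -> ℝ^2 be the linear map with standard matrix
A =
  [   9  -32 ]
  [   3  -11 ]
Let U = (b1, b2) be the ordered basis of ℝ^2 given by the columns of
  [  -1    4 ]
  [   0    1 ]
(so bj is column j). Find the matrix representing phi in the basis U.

[[-3, 0], [-3, 1]]

With P the matrix whose columns are b1, b2, [phi]_U = P^(-1) A P.
Column by column: phi(b1) = A b1 = <-9, -3>; its U-coordinates <-3, -3> give column 1.
Continuing for each basis vector yields [phi]_U = [[-3, 0], [-3, 1]].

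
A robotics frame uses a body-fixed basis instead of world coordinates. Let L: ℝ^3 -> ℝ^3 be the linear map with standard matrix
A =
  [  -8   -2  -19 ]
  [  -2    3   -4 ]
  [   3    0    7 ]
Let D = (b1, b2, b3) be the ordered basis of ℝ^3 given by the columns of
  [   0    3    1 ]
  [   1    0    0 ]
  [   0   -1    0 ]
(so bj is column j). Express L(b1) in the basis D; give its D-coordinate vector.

(3, 0, -2)

Compute L(b1) = A b1 = (-2, 3, 0) in standard coordinates.
Then write this in D-coordinates: solve for y in y_1 b1 + ... + y_3 b3 = (-2, 3, 0).
This gives y = (3, 0, -2), which is column 1 of [L]_D.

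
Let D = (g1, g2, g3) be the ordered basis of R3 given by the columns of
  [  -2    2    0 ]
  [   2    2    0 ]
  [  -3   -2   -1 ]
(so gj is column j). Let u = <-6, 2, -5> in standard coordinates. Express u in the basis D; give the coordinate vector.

Write u = c_1 g1 + ... + c_3 g3 and solve for the c_i.
Solving this 3x3 system gives c = (2, -1, 1).
Check: 2g1 - g2 + g3 = <-6, 2, -5>.

<2, -1, 1>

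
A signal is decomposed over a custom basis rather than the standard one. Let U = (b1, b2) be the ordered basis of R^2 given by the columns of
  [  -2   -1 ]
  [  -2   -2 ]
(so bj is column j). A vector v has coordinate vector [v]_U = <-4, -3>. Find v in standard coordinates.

<11, 14>

By definition v = -4b1 - 3b2.
Summing componentwise gives <11, 14>.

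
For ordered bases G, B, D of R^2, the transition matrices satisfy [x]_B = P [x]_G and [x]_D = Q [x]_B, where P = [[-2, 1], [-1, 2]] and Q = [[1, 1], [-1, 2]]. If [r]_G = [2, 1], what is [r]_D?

[-3, 3]

Composing the changes, [r]_D = Q P [r]_G.
Q P = [[-3, 3], [0, 3]]; applying this to [2, 1] gives [-3, 3].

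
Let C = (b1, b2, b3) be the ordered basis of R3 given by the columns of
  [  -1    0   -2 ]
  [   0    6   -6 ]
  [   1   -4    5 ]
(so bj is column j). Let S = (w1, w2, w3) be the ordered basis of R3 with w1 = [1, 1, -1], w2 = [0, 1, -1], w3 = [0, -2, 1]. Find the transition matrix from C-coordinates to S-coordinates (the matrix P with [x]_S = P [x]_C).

Let M have columns bj and N have columns wj. Then for every x, N [x]_S = x = M [x]_C, so P = N^(-1) M.
Since det N = -1, N^(-1) has integer entries; multiplying gives P = [[-1, 0, -2], [-1, 2, -2], [-1, -2, 1]].

[[-1, 0, -2], [-1, 2, -2], [-1, -2, 1]]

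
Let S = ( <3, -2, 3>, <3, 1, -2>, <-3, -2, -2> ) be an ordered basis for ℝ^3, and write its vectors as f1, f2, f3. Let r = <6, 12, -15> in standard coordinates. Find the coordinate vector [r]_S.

We seek scalars with c_1 f1 + ... + c_3 f3 = r; equivalently solve M c = r where the columns of M are f1, ..., f3.
Solving this 3x3 system gives c = (-3, 4, -1).
Check: -3f1 + 4f2 - f3 = <6, 12, -15>.

<-3, 4, -1>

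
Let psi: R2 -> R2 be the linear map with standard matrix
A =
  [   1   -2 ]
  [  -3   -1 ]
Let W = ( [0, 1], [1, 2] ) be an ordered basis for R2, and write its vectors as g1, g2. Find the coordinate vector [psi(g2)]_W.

Column 2 of [psi]_W is the W-coordinate vector of psi(g2).
In standard coordinates psi(g2) = A g2 = [-3, -5].
Converting to W: [-3, -5] = g1 - 3g2, so the coordinate vector is [1, -3].

[1, -3]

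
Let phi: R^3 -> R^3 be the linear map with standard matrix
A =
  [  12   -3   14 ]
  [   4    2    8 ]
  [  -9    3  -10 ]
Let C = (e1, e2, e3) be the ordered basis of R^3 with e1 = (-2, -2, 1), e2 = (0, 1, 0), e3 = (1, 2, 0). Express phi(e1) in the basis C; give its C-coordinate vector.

(2, 0, 0)

Column 1 of [phi]_C is the C-coordinate vector of phi(e1).
In standard coordinates phi(e1) = A e1 = (-4, -4, 2).
Converting to C: (-4, -4, 2) = 2e1 + 0·e2 + 0·e3, so the coordinate vector is (2, 0, 0).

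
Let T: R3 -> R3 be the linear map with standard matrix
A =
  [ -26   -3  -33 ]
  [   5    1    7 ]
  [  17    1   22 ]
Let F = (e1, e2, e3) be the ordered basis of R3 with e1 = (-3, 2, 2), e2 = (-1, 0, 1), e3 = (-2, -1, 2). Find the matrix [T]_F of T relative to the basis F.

[[-1, 2, 2], [3, -3, 3], [-3, 2, 1]]

The j-th column of [T]_F is [T(ej)]_F.
T(e1) = A e1 = (6, 1, -5) = -e1 + 3e2 - 3e3, so column 1 is (-1, 3, -3).
Repeating for e2, e3 and assembling the columns gives [[-1, 2, 2], [3, -3, 3], [-3, 2, 1]].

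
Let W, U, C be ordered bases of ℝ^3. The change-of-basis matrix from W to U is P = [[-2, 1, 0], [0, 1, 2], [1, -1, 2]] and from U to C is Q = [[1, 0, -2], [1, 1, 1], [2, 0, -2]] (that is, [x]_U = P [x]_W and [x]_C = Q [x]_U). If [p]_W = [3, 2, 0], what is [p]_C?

First [p]_U = P [p]_W = [-4, 2, 1].
Then [p]_C = Q [p]_U = [-6, -1, -10].

[-6, -1, -10]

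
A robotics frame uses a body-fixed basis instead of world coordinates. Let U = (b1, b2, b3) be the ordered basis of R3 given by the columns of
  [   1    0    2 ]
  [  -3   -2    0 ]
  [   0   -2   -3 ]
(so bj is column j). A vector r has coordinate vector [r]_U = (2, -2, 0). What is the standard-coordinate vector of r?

(2, -2, 4)

By definition r = 2b1 - 2b2 + 0·b3.
Summing componentwise gives (2, -2, 4).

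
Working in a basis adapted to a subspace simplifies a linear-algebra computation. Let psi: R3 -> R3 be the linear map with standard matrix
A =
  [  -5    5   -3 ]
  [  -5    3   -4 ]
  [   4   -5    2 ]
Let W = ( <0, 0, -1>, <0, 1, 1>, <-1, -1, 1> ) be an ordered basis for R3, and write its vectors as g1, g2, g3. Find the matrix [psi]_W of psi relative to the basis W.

[[0, -2, 1], [1, -3, 1], [-3, -2, 3]]

With P the matrix whose columns are g1, ..., g3, [psi]_W = P^(-1) A P.
Column by column: psi(g1) = A g1 = <3, 4, -2>; its W-coordinates <0, 1, -3> give column 1.
Continuing for each basis vector yields [psi]_W = [[0, -2, 1], [1, -3, 1], [-3, -2, 3]].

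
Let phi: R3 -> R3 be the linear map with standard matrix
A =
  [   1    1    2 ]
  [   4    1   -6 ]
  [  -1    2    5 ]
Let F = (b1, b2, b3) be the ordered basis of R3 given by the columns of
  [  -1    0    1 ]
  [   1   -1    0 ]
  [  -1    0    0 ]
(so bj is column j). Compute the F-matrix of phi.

[[2, 2, 1], [-1, 3, -3], [0, 1, 2]]

Let P have columns b1, ..., b3. Then [phi]_F = P^(-1) A P.
Here det P = -1, so P^(-1) is integer; computing A P first and then P^(-1)(A P) gives [[2, 2, 1], [-1, 3, -3], [0, 1, 2]].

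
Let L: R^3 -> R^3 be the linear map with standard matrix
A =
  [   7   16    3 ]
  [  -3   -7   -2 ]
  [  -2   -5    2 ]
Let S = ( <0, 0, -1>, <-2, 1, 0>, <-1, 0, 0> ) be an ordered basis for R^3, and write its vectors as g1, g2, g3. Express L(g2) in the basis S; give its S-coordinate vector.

<1, -1, 0>

Compute L(g2) = A g2 = <2, -1, -1> in standard coordinates.
Then write this in S-coordinates: solve for y in y_1 g1 + ... + y_3 g3 = <2, -1, -1>.
This gives y = <1, -1, 0>, which is column 2 of [L]_S.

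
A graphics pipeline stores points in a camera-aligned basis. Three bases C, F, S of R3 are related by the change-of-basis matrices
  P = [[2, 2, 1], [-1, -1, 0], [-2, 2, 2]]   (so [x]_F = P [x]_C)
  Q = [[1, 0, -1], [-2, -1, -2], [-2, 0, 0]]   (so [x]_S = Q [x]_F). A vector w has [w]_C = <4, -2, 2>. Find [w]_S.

<14, 6, -12>

Composing the changes, [w]_S = Q P [w]_C.
Q P = [[4, 0, -1], [1, -7, -6], [-4, -4, -2]]; applying this to <4, -2, 2> gives <14, 6, -12>.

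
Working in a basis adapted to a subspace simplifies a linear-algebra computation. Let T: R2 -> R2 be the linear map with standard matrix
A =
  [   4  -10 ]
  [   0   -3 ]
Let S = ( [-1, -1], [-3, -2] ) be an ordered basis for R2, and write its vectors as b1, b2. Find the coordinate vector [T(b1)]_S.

[3, -3]

Compute T(b1) = A b1 = [6, 3] in standard coordinates.
Then write this in S-coordinates: solve for y in y_1 b1 + y_2 b2 = [6, 3].
This gives y = [3, -3], which is column 1 of [T]_S.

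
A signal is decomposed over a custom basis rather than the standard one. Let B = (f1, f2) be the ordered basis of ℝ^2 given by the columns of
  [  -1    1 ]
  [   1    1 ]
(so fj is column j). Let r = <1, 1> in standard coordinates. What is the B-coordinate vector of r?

We seek scalars with c_1 f1 + c_2 f2 = r; equivalently solve M c = r where the columns of M are f1, f2.
System: -c_1 + c_2 = 1, c_1 + c_2 = 1; solving gives c_1 = 0, c_2 = 1.
Check: 0·f1 + f2 = <1, 1>.

<0, 1>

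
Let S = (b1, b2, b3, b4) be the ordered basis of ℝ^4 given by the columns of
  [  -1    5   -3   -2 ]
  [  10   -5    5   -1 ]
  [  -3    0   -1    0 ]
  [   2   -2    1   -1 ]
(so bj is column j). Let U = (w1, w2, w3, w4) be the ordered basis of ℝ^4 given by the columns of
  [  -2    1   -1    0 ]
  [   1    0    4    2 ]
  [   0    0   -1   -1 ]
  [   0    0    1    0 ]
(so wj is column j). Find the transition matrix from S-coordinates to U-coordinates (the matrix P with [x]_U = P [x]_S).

Column j of P is [bj]_U, since P maps S-coordinates to U-coordinates.
Expressing b1 in U: b1 = 0·w1 + w2 + 2w3 + w4, so column 1 of P is [0, 1, 2, 1].
Doing the same for each bj gives P = [[0, -1, 1, 1], [1, 1, 0, -1], [2, -2, 1, -1], [1, 2, 0, 1]].

[[0, -1, 1, 1], [1, 1, 0, -1], [2, -2, 1, -1], [1, 2, 0, 1]]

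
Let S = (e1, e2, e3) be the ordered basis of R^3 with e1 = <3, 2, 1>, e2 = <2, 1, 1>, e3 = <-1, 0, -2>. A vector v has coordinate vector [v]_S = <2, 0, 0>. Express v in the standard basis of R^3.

By definition v = 2e1 + 0·e2 + 0·e3.
Summing componentwise gives <6, 4, 2>.

<6, 4, 2>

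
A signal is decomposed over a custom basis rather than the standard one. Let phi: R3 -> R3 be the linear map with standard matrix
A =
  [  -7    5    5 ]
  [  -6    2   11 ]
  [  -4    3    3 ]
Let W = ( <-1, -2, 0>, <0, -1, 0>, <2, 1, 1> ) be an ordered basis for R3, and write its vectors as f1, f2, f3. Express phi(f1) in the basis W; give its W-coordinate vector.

Compute phi(f1) = A f1 = <-3, 2, -2> in standard coordinates.
Then write this in W-coordinates: solve for y in y_1 f1 + ... + y_3 f3 = <-3, 2, -2>.
This gives y = <-1, -2, -2>, which is column 1 of [phi]_W.

<-1, -2, -2>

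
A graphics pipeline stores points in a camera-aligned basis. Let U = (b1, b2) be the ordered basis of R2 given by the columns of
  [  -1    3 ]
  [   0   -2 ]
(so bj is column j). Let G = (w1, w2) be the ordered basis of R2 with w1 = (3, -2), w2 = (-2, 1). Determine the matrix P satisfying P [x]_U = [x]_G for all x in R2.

[[1, 1], [2, 0]]

Take x = bj: its U-coordinates are the j-th standard unit vector, so P e_j — column j of P — equals [bj]_G.
b1 = w1 + 2w2, giving column 1 = (1, 2); repeating for each j gives P = [[1, 1], [2, 0]].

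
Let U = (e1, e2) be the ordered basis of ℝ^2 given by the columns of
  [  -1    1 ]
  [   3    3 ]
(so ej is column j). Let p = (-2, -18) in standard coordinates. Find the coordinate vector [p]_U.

(-2, -4)

[p]_U is the unique c with M c = p, where M has columns e1, e2.
System: -c_1 + c_2 = -2, 3c_1 + 3c_2 = -18; solving gives c_1 = -2, c_2 = -4.
Check: -2e1 - 4e2 = (-2, -18).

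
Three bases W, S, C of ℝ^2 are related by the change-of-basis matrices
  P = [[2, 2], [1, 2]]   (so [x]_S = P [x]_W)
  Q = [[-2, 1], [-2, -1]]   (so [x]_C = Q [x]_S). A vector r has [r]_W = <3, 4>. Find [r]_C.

Composing the changes, [r]_C = Q P [r]_W.
Q P = [[-3, -2], [-5, -6]]; applying this to <3, 4> gives <-17, -39>.

<-17, -39>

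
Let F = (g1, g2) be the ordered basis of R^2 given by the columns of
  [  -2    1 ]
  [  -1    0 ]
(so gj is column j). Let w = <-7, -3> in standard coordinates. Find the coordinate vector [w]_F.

Write w = c_1 g1 + c_2 g2 and solve for the c_i.
System: -2c_1 + c_2 = -7, -c_1 + 0c_2 = -3; solving gives c_1 = 3, c_2 = -1.
Check: 3g1 - g2 = <-7, -3>.

<3, -1>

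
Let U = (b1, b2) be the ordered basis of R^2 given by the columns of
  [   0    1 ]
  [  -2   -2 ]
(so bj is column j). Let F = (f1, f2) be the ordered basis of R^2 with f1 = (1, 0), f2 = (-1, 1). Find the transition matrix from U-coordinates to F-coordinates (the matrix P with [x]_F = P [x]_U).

[[-2, -1], [-2, -2]]

Take x = bj: its U-coordinates are the j-th standard unit vector, so P e_j — column j of P — equals [bj]_F.
b1 = -2f1 - 2f2, giving column 1 = (-2, -2); repeating for each j gives P = [[-2, -1], [-2, -2]].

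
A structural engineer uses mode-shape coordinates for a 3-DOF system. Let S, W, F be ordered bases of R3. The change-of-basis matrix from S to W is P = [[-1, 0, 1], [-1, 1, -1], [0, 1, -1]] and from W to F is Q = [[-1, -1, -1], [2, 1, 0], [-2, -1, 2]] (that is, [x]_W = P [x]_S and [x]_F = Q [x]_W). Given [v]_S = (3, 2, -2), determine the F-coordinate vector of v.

Apply P to get W-coordinates (-5, 1, 4), then Q to get F-coordinates.
The result is [v]_F = (0, -9, 17).

(0, -9, 17)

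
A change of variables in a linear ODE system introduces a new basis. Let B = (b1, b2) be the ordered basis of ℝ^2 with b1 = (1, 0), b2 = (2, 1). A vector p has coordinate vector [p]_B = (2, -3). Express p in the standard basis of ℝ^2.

(-4, -3)

p = M [p]_B, where M has columns b1, b2.
Carrying out the matrix-vector product, p = (-4, -3).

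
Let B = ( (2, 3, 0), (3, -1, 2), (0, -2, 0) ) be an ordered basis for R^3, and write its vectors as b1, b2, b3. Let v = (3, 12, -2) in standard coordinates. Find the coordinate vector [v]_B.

(3, -1, -1)

[v]_B is the unique c with M c = v, where M has columns b1, ..., b3.
Gaussian elimination on [M | v] yields c = (3, -1, -1).
Check: 3b1 - b2 - b3 = (3, 12, -2).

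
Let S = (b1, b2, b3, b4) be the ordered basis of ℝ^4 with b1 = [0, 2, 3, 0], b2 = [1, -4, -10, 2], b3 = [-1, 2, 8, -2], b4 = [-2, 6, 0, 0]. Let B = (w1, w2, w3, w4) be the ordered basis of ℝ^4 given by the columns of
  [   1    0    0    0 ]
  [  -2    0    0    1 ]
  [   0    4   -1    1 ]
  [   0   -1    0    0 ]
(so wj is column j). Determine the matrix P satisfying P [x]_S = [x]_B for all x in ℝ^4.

Column j of P is [bj]_B, since P maps S-coordinates to B-coordinates.
Expressing b1 in B: b1 = 0·w1 + 0·w2 - w3 + 2w4, so column 1 of P is [0, 0, -1, 2].
Doing the same for each bj gives P = [[0, 1, -1, -2], [0, -2, 2, 0], [-1, 0, 0, 2], [2, -2, 0, 2]].

[[0, 1, -1, -2], [0, -2, 2, 0], [-1, 0, 0, 2], [2, -2, 0, 2]]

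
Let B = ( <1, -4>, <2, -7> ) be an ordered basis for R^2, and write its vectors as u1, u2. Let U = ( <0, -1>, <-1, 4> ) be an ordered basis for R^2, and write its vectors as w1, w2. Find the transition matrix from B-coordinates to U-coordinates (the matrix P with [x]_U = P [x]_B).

Column j of P is [uj]_U, since P maps B-coordinates to U-coordinates.
Expressing u1 in U: u1 = 0·w1 - w2, so column 1 of P is <0, -1>.
Doing the same for each uj gives P = [[0, -1], [-1, -2]].

[[0, -1], [-1, -2]]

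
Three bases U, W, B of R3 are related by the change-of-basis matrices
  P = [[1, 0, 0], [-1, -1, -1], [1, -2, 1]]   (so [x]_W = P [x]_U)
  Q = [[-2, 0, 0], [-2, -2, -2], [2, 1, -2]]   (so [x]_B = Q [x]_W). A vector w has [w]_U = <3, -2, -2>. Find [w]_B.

Composing the changes, [w]_B = Q P [w]_U.
Q P = [[-2, 0, 0], [-2, 6, 0], [-1, 3, -3]]; applying this to <3, -2, -2> gives <-6, -18, -3>.

<-6, -18, -3>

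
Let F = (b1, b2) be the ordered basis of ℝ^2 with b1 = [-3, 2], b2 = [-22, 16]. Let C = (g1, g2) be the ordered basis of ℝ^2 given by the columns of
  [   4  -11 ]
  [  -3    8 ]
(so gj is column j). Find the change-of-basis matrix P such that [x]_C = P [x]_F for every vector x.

Take x = bj: its F-coordinates are the j-th standard unit vector, so P e_j — column j of P — equals [bj]_C.
b1 = 2g1 + g2, giving column 1 = [2, 1]; repeating for each j gives P = [[2, 0], [1, 2]].

[[2, 0], [1, 2]]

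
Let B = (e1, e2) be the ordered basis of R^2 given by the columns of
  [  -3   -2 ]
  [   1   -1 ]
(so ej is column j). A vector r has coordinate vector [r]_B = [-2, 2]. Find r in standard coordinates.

[2, -4]

r = M [r]_B, where M has columns e1, e2.
Carrying out the matrix-vector product, r = [2, -4].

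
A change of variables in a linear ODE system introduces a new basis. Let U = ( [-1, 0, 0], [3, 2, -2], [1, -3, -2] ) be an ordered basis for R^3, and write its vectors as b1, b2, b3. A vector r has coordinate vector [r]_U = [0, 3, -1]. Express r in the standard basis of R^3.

[8, 9, -4]

r = M [r]_U, where M has columns b1, ..., b3.
Carrying out the matrix-vector product, r = [8, 9, -4].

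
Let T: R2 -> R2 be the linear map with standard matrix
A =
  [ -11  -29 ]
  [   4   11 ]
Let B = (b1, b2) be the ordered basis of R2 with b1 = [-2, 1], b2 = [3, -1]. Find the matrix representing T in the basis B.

[[2, -1], [-1, -2]]

The j-th column of [T]_B is [T(bj)]_B.
T(b1) = A b1 = [-7, 3] = 2b1 - b2, so column 1 is [2, -1].
Repeating for b2 and assembling the columns gives [[2, -1], [-1, -2]].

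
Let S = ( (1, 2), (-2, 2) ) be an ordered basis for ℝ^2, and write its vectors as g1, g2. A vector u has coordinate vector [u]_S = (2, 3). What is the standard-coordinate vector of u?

The coordinates say u = 2g1 + 3g2; adding the scaled basis vectors gives (-4, 10).

(-4, 10)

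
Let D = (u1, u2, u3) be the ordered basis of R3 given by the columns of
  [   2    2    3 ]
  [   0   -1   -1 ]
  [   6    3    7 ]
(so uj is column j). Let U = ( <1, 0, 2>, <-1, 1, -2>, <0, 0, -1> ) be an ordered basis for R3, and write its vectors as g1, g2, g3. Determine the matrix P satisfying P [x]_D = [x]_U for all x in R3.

[[2, 1, 2], [0, -1, -1], [-2, 1, -1]]

Take x = uj: its D-coordinates are the j-th standard unit vector, so P e_j — column j of P — equals [uj]_U.
u1 = 2g1 + 0·g2 - 2g3, giving column 1 = <2, 0, -2>; repeating for each j gives P = [[2, 1, 2], [0, -1, -1], [-2, 1, -1]].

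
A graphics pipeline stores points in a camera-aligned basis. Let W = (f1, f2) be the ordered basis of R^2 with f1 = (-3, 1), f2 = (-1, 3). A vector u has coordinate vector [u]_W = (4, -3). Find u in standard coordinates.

u = M [u]_W, where M has columns f1, f2.
Carrying out the matrix-vector product, u = (-9, -5).

(-9, -5)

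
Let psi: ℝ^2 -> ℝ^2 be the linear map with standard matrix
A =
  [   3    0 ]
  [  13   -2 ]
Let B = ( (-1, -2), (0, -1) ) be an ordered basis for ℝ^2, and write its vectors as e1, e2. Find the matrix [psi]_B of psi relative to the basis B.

The j-th column of [psi]_B is [psi(ej)]_B.
psi(e1) = A e1 = (-3, -9) = 3e1 + 3e2, so column 1 is (3, 3).
Repeating for e2 and assembling the columns gives [[3, 0], [3, -2]].

[[3, 0], [3, -2]]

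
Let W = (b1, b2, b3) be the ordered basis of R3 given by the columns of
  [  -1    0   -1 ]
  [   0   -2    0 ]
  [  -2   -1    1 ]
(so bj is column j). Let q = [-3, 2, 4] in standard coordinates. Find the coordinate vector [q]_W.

[q]_W is the unique c with M c = q, where M has columns b1, ..., b3.
Gaussian elimination on [M | q] yields c = (0, -1, 3).
Check: 0·b1 - b2 + 3b3 = [-3, 2, 4].

[0, -1, 3]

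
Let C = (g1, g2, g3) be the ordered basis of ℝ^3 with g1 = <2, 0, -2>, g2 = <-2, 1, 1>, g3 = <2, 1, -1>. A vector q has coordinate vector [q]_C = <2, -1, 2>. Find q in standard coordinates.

By definition q = 2g1 - g2 + 2g3.
Summing componentwise gives <10, 1, -7>.

<10, 1, -7>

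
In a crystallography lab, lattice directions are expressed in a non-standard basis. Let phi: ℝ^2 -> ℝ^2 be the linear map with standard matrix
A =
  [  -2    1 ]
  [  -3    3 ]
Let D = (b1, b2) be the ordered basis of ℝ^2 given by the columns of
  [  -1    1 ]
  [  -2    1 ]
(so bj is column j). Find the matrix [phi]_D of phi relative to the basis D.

Let P have columns b1, b2. Then [phi]_D = P^(-1) A P.
Here det P = 1, so P^(-1) is integer; computing A P first and then P^(-1)(A P) gives [[3, -1], [3, -2]].

[[3, -1], [3, -2]]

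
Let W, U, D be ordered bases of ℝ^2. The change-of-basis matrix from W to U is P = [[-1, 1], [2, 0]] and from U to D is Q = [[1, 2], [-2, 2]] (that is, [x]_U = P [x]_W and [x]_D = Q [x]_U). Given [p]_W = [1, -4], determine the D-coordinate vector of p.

First [p]_U = P [p]_W = [-5, 2].
Then [p]_D = Q [p]_U = [-1, 14].

[-1, 14]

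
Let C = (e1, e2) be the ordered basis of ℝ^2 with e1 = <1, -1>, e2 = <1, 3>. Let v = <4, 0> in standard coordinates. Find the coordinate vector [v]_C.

[v]_C is the unique c with M c = v, where M has columns e1, e2.
System: c_1 + c_2 = 4, -c_1 + 3c_2 = 0; solving gives c_1 = 3, c_2 = 1.
Check: 3e1 + e2 = <4, 0>.

<3, 1>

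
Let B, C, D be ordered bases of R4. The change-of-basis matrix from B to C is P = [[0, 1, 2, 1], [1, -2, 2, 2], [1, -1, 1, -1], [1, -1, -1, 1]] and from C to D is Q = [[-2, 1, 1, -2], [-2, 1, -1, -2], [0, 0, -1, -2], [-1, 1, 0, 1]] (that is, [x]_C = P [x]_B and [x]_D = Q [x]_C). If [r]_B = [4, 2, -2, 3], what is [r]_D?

Apply P to get C-coordinates [1, 2, -3, 7], then Q to get D-coordinates.
The result is [r]_D = [-17, -11, -11, 8].

[-17, -11, -11, 8]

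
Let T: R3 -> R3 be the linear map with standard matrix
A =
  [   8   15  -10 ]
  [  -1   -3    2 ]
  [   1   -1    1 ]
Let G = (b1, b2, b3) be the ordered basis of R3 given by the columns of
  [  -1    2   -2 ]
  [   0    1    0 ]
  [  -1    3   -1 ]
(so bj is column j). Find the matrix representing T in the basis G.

With P the matrix whose columns are b1, ..., b3, [T]_G = P^(-1) A P.
Column by column: T(b1) = A b1 = [2, -1, -2]; its G-coordinates [2, -1, -3] give column 1.
Continuing for each basis vector yields [T]_G = [[2, -3, 0], [-1, 1, 0], [-3, 2, 3]].

[[2, -3, 0], [-1, 1, 0], [-3, 2, 3]]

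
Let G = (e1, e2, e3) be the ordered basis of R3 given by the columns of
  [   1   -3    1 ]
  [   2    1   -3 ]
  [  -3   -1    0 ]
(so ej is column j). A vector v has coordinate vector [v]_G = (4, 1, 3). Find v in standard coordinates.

(4, 0, -13)

By definition v = 4e1 + e2 + 3e3.
Summing componentwise gives (4, 0, -13).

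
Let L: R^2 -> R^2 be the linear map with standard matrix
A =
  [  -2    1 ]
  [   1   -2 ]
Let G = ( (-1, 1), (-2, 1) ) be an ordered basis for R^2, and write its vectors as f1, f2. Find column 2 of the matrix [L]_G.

Compute L(f2) = A f2 = (5, -4) in standard coordinates.
Then write this in G-coordinates: solve for y in y_1 f1 + y_2 f2 = (5, -4).
This gives y = (-3, -1), which is column 2 of [L]_G.

(-3, -1)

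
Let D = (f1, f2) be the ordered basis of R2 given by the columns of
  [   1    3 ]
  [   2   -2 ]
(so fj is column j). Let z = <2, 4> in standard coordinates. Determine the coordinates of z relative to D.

<2, 0>

Write z = c_1 f1 + c_2 f2 and solve for the c_i.
System: c_1 + 3c_2 = 2, 2c_1 - 2c_2 = 4; solving gives c_1 = 2, c_2 = 0.
Check: 2f1 + 0·f2 = <2, 4>.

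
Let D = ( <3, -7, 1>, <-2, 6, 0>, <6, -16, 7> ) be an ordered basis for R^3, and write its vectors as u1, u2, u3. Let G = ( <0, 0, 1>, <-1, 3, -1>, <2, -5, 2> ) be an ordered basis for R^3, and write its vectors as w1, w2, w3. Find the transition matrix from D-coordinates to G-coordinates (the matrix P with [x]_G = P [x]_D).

Take x = uj: its D-coordinates are the j-th standard unit vector, so P e_j — column j of P — equals [uj]_G.
u1 = -2w1 + w2 + 2w3, giving column 1 = <-2, 1, 2>; repeating for each j gives P = [[-2, 2, 1], [1, 2, -2], [2, 0, 2]].

[[-2, 2, 1], [1, 2, -2], [2, 0, 2]]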